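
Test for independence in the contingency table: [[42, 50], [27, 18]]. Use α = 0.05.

χ² = 2.488. df = 1, critical = 3.841. Fail to reject H₀. No evidence of dependence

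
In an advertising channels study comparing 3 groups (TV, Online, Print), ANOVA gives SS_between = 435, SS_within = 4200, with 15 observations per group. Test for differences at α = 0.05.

df_between = 2, df_within = 42. F = MS_between/MS_within = 217.5/100.0 = 2.175. F_crit ≈ 3.22. Fail to reject H₀.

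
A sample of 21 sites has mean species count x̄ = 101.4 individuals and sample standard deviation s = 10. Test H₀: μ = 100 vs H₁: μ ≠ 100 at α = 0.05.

t = (x̄ - μ₀)/(s/√n) = (101.4 - 100)/(10/√21) = 0.642. df = 20, critical t = ±2.086. Fail to reject H₀.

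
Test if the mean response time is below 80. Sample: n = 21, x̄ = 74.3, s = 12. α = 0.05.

t = (74.3 - 80)/(12/√21) = -2.177, df = 20. Critical t = -1.725. Reject H₀.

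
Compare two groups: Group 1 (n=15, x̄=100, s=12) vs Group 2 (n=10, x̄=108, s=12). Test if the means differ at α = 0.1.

Pooled sp = 12.0. t = -1.633, df = 23. Critical t = ±1.714. Fail to reject H₀.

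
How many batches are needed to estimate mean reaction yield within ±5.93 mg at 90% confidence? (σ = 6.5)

n = (z*σ/E)² = (1.645×6.5/5.93)² = 3.3 → n = 4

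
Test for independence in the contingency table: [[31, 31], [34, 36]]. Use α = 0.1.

χ² = 0.027. df = 1, critical = 2.706. Fail to reject H₀. No evidence of dependence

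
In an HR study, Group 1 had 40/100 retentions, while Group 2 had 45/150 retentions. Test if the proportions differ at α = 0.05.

p̂₁ = 0.4, p̂₂ = 0.3, pooled p̂ = 0.34. z = 1.635. Critical: ±1.96. Fail to reject H₀.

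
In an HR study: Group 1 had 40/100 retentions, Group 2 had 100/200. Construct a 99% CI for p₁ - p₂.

p̂₁ = 0.4, p̂₂ = 0.5. Difference = -0.1. CI = (-0.256, 0.056)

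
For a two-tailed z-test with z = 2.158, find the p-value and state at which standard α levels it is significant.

p = 2·P(Z > |2.158|) = 2·(1 - Φ(2.158)) ≈ 0.0309. Significant at α = 0.1; Significant at α = 0.05.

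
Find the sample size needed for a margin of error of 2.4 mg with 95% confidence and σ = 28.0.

n = (z*σ/E)² = (1.96×28.0/2.4)² = 522.9 → n = 523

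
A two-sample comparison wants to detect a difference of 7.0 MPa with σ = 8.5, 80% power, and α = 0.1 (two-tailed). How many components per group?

n per group = 2(z_α/2 + z_β)²σ²/d² = 2×(1.645 + 0.84)²×8.5²/7.0² = 18.2 → n = 19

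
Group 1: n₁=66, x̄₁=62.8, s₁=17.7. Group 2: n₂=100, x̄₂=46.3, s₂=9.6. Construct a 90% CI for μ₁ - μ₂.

Difference = 16.5. SE = √(17.7²/66 + 9.6²/100) = 2.381. CI = (12.58, 20.42)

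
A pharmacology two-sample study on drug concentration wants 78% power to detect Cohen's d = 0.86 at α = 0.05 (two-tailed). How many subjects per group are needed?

z_{α/2} = 1.96, z_β = Φ⁻¹(0.78) = 0.772. For large effect (d = 0.86): n per group = 2(z_{α/2} + z_β)²/d² = 2(1.96 + 0.772)²/0.86² = 20.2 → 21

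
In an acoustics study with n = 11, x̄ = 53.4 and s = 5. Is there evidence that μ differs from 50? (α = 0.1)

t = (x̄ - μ₀)/(s/√n) = (53.4 - 50)/(5/√11) = 2.255. df = 10, critical t = ±1.812. Reject H₀.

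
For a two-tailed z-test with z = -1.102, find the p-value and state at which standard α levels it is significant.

p = 2·P(Z > |-1.102|) = 2·(1 - Φ(1.102)) ≈ 0.2705. Not significant at any standard level.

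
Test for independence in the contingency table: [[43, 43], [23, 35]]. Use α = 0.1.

χ² = 1.493. df = 1, critical = 2.706. Fail to reject H₀. No evidence of dependence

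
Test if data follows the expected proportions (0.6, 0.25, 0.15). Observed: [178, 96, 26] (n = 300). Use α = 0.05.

Expected: [180.0, 75.0, 45.0]. χ² = 13.924. df = 2, critical = 5.991. Reject H₀.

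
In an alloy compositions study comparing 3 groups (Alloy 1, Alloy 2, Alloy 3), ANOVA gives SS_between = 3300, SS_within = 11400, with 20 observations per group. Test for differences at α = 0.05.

df_between = 2, df_within = 57. F = MS_between/MS_within = 1650.0/200.0 = 8.25. F_crit ≈ 3.159. Reject H₀. At least one mean differs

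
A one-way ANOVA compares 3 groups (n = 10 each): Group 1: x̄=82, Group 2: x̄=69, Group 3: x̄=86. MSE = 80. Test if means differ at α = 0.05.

Grand mean = 79.0. SS_between = 1580.0, MS_between = 790.0. F = 9.875, F_crit ≈ 3.354. Reject H₀.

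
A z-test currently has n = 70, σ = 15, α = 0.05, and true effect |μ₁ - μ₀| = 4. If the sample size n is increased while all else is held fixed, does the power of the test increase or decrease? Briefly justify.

Power increases: a larger n shrinks the standard error σ/√n, moving the sampling distribution under H₁ further from the critical value.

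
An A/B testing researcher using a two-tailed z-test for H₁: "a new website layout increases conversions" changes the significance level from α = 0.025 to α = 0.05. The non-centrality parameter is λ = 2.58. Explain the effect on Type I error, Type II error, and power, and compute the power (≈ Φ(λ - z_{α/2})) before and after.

Increasing α from 0.025 to 0.05:
• Type I error rate increases (α is the Type I rate by definition).
• Critical value moves from z_{α/2} = 2.241 to 1.96, so power = Φ(λ - z_{α/2}) goes from Φ(2.58 - 2.241) = 0.633 to Φ(2.58 - 1.96) = 0.732.
• Type II error rate β = 1 - power therefore decreases (0.367 → 0.268).
Appropriate when false negatives are costly — here, discarding a layout that would have improved conversions — lost revenue.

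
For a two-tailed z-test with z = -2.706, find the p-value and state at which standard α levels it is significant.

p = 2·P(Z > |-2.706|) = 2·(1 - Φ(2.706)) ≈ 0.0068. Significant at α = 0.1; Significant at α = 0.05; Significant at α = 0.01.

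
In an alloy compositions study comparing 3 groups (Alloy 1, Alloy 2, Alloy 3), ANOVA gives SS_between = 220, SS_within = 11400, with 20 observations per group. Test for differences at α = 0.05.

df_between = 2, df_within = 57. F = MS_between/MS_within = 110.0/200.0 = 0.55. F_crit ≈ 3.159. Fail to reject H₀.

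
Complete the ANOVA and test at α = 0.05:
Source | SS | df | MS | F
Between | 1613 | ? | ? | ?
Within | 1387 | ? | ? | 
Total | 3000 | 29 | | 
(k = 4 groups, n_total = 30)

df_between = 3, df_within = 26. MS_between = 537.67, MS_within = 53.35. F = 10.079, F_crit ≈ 2.975. Reject H₀.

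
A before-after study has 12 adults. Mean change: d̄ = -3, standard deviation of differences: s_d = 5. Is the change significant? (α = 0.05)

t = d̄/(s_d/√n) = -3/(5/√12) = -2.078. df = 11, critical t = ±2.201. Fail to reject H₀.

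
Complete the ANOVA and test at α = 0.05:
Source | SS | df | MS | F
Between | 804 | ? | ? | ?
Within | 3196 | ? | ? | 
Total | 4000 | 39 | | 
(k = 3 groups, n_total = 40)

df_between = 2, df_within = 37. MS_between = 402.0, MS_within = 86.38. F = 4.654, F_crit ≈ 3.252. Reject H₀.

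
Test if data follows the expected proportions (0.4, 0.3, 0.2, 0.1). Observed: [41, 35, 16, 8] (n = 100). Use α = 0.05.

Expected: [40.0, 30.0, 20.0, 10.0]. χ² = 2.058. df = 3, critical = 7.815. Fail to reject H₀.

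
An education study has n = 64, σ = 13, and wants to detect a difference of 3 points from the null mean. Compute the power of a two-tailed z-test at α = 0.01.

SE = σ/√n = 13/√64 = 1.625. Non-centrality λ = d/SE = 3/1.625 = 1.846. Power ≈ Φ(λ - z_{α/2}) = Φ(1.846 - 2.576) = Φ(-0.73) = 0.233.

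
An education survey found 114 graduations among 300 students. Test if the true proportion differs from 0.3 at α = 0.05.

p̂ = 0.38, p₀ = 0.3. z = (p̂ - p₀)/√(p₀(1-p₀)/n) = 3.024. Critical: ±1.96. Reject H₀.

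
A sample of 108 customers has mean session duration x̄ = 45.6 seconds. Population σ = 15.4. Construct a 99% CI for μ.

CI = x̄ ± z*(σ/√n) = 45.6 ± 2.576(15.4/√108) = 45.6 ± 3.82 = (41.78, 49.42)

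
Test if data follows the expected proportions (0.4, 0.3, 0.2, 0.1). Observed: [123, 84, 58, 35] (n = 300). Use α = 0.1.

Expected: [120.0, 90.0, 60.0, 30.0]. χ² = 1.375. df = 3, critical = 6.251. Fail to reject H₀.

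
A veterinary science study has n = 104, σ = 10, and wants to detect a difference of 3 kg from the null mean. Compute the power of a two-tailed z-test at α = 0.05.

SE = σ/√n = 10/√104 = 0.981. Non-centrality λ = d/SE = 3/0.981 = 3.059. Power ≈ Φ(λ - z_{α/2}) = Φ(3.059 - 1.96) = Φ(1.099) = 0.864.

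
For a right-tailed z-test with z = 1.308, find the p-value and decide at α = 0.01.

p = P(Z > 1.308) = 1 - Φ(1.308) ≈ 0.0954. Since p ≥ 0.01, fail to reject H₀ (not significant) at α = 0.01.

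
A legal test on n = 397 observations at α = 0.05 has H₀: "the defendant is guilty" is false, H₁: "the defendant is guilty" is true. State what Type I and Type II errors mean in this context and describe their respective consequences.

Type I (false positive): concluding that the defendant is guilty when it is not — convicting an innocent person. Type II (false negative): failing to conclude that the defendant is guilty when it is — acquitting a guilty person. Which is costlier depends on domain priorities and is a judgement call rather than a statistical fact.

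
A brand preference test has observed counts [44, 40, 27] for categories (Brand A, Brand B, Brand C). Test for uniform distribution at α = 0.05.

Expected = 37 each. χ² = Σ(O-E)²/E = 4.27. df = 2, critical value = 5.991. Fail to reject H₀.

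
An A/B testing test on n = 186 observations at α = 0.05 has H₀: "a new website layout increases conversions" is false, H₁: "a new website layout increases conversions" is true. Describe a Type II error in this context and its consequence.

Type II error: failing to reject H₀ when it is false — concluding that a new website layout increases conversions is not supported when in fact it is. Consequence: discarding a layout that would have improved conversions — lost revenue.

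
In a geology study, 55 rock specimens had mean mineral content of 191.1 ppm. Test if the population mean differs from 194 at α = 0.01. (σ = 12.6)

z = (x̄ - μ₀)/(σ/√n) = (191.1 - 194)/(12.6/√55) = -1.707. Critical value: ±2.576. Since |-1.707| ≤ 2.576, Fail to reject H₀.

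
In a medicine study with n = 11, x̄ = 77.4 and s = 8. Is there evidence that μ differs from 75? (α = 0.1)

t = (x̄ - μ₀)/(s/√n) = (77.4 - 75)/(8/√11) = 0.995. df = 10, critical t = ±1.812. Fail to reject H₀.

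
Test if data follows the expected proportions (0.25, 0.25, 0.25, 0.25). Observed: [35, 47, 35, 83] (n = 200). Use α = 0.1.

Expected: [50.0, 50.0, 50.0, 50.0]. χ² = 30.96. df = 3, critical = 6.251. Reject H₀.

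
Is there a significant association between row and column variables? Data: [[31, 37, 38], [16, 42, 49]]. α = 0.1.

χ² = 6.49. df = 2, critical = 4.605. Reject H₀. Variables are dependent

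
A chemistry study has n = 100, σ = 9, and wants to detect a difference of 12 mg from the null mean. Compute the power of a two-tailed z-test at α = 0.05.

SE = σ/√n = 9/√100 = 0.9. Non-centrality λ = d/SE = 12/0.9 = 13.333. Power ≈ Φ(λ - z_{α/2}) = Φ(13.333 - 1.96) = Φ(11.373) = 1.0.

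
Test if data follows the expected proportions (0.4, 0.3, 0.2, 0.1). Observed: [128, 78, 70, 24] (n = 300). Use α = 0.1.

Expected: [120.0, 90.0, 60.0, 30.0]. χ² = 5.0. df = 3, critical = 6.251. Fail to reject H₀.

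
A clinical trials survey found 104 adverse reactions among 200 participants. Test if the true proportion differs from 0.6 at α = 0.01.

p̂ = 0.52, p₀ = 0.6. z = (p̂ - p₀)/√(p₀(1-p₀)/n) = -2.309. Critical: ±2.576. Fail to reject H₀.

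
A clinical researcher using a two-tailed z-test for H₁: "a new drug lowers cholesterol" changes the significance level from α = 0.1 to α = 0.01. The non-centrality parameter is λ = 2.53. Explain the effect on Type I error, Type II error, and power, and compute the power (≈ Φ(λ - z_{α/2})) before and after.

Decreasing α from 0.1 to 0.01:
• Type I error rate decreases (α is the Type I rate by definition).
• Critical value moves from z_{α/2} = 1.645 to 2.576, so power = Φ(λ - z_{α/2}) goes from Φ(2.53 - 1.645) = 0.812 to Φ(2.53 - 2.576) = 0.482.
• Type II error rate β = 1 - power therefore increases (0.188 → 0.518).
Appropriate when false positives are costly — here, approving an ineffective drug — patients take a useless medication and may skip effective alternatives.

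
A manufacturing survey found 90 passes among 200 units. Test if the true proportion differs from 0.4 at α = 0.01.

p̂ = 0.45, p₀ = 0.4. z = (p̂ - p₀)/√(p₀(1-p₀)/n) = 1.443. Critical: ±2.576. Fail to reject H₀.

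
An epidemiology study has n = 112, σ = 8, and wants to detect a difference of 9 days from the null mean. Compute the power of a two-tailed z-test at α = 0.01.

SE = σ/√n = 8/√112 = 0.756. Non-centrality λ = d/SE = 9/0.756 = 11.906. Power ≈ Φ(λ - z_{α/2}) = Φ(11.906 - 2.576) = Φ(9.33) = 1.0.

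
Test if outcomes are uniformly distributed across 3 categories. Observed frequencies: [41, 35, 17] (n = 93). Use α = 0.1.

Expected = 31 each. χ² = Σ(O-E)²/E = 10.065. df = 2, critical value = 4.605. Reject H₀.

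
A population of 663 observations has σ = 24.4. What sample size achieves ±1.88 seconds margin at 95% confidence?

Without FPC: n₀ = (1.96×24.4/1.88)² = 647.107. With FPC: n = n₀N/(n₀+N-1) = 327.7 → n = 328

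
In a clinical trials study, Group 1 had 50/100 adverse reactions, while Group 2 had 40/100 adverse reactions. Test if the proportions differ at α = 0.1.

p̂₁ = 0.5, p̂₂ = 0.4, pooled p̂ = 0.45. z = 1.421. Critical: ±1.645. Fail to reject H₀.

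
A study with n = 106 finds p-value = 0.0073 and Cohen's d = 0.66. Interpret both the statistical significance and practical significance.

Statistically significant (p = 0.0073 < 0.05). Cohen's d = 0.66 indicates a medium effect size. Both statistical and practical significance should be considered.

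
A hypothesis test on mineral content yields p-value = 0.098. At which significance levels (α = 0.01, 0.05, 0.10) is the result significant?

p = 0.098. Significant at: α = 0.1.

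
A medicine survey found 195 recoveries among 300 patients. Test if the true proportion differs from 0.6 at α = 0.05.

p̂ = 0.65, p₀ = 0.6. z = (p̂ - p₀)/√(p₀(1-p₀)/n) = 1.768. Critical: ±1.96. Fail to reject H₀.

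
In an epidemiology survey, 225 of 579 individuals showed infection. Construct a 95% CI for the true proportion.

p̂ = 0.389. CI = p̂ ± z*√(p̂(1-p̂)/n) = (0.349, 0.428)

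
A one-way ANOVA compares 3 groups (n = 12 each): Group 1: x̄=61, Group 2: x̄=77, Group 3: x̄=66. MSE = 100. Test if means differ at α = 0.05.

Grand mean = 68.0. SS_between = 1608.0, MS_between = 804.0. F = 8.04, F_crit ≈ 3.285. Reject H₀.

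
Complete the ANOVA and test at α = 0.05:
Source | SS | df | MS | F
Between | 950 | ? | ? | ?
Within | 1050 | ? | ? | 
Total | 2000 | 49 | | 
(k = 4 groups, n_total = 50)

df_between = 3, df_within = 46. MS_between = 316.67, MS_within = 22.83. F = 13.873, F_crit ≈ 2.807. Reject H₀.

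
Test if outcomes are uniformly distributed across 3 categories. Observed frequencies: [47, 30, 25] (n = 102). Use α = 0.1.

Expected = 34 each. χ² = Σ(O-E)²/E = 7.824. df = 2, critical value = 4.605. Reject H₀.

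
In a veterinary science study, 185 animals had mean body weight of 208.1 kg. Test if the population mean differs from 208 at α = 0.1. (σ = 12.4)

z = (x̄ - μ₀)/(σ/√n) = (208.1 - 208)/(12.4/√185) = 0.11. Critical value: ±1.645. Since |0.11| ≤ 1.645, Fail to reject H₀.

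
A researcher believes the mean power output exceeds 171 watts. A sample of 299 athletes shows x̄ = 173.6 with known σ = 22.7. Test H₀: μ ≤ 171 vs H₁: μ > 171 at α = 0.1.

z = 1.981. Critical value: 1.28. Reject H₀.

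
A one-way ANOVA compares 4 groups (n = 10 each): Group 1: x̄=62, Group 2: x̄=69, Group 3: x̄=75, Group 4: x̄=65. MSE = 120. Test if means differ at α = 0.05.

Grand mean = 67.75. SS_between = 947.5, MS_between = 315.83. F = 2.632, F_crit ≈ 2.866. Fail to reject H₀.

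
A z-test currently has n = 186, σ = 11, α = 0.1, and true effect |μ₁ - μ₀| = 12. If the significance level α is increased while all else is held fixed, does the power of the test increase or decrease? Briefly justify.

Power increases: a larger α lowers the critical value, so more of the H₁ sampling distribution falls in the rejection region.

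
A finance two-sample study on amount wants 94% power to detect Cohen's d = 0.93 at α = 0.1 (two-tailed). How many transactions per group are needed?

z_{α/2} = 1.645, z_β = Φ⁻¹(0.94) = 1.555. For large effect (d = 0.93): n per group = 2(z_{α/2} + z_β)²/d² = 2(1.645 + 1.555)²/0.93² = 23.7 → 24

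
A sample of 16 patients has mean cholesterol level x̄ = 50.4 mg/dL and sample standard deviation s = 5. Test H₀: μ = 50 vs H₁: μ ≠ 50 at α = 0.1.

t = (x̄ - μ₀)/(s/√n) = (50.4 - 50)/(5/√16) = 0.32. df = 15, critical t = ±1.753. Fail to reject H₀.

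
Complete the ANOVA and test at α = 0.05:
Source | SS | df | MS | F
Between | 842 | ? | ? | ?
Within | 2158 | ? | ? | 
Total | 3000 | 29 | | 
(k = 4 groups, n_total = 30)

df_between = 3, df_within = 26. MS_between = 280.67, MS_within = 83.0. F = 3.382, F_crit ≈ 2.975. Reject H₀.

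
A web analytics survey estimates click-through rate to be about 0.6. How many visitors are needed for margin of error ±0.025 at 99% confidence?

n = z²p(1-p)/E² = 2.576²×0.6×0.4/0.025² = 2548.1 → n = 2549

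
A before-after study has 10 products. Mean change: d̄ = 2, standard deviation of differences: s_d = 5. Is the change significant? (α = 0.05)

t = d̄/(s_d/√n) = 2/(5/√10) = 1.265. df = 9, critical t = ±2.262. Fail to reject H₀.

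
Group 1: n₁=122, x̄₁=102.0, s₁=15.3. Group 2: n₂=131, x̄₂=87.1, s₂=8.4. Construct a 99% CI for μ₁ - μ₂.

Difference = 14.9. SE = √(15.3²/122 + 8.4²/131) = 1.568. CI = (10.86, 18.94)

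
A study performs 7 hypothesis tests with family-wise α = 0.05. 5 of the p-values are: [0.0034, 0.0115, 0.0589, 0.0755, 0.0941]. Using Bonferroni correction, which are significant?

Bonferroni α = 0.05/7 = 0.00714. Significant p-values: [0.0034]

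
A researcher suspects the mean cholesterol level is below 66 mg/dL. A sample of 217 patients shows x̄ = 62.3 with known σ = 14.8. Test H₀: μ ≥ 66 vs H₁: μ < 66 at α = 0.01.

z = -3.683. Critical value: -2.33. Reject H₀.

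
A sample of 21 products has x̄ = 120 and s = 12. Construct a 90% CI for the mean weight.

CI = x̄ ± t*(s/√n) = 120 ± 1.725(12/√21) = (115.48, 124.52)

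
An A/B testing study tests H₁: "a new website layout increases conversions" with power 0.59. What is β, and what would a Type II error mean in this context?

β = 1 - power = 1 - 0.59 = 0.41. A Type II error is failing to reject H₀ when H₀ is false (false negative) — here, failing to conclude that a new website layout increases conversions when in fact it is true. Consequence: discarding a layout that would have improved conversions — lost revenue.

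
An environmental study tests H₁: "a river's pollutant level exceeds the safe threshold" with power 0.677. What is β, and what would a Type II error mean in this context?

β = 1 - power = 1 - 0.677 = 0.323. A Type II error is failing to reject H₀ when H₀ is false (false negative) — here, failing to conclude that a river's pollutant level exceeds the safe threshold when in fact it is true. Consequence: allowing unsafe pollution to continue.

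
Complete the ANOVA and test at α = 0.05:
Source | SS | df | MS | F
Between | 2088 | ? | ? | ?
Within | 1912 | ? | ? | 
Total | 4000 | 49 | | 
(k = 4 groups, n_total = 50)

df_between = 3, df_within = 46. MS_between = 696.0, MS_within = 41.57. F = 16.745, F_crit ≈ 2.807. Reject H₀.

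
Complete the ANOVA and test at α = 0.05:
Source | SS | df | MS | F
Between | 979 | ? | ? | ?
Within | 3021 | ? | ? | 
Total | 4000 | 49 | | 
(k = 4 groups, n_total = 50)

df_between = 3, df_within = 46. MS_between = 326.33, MS_within = 65.67. F = 4.969, F_crit ≈ 2.807. Reject H₀.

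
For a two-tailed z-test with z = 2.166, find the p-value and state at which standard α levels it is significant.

p = 2·P(Z > |2.166|) = 2·(1 - Φ(2.166)) ≈ 0.0303. Significant at α = 0.1; Significant at α = 0.05.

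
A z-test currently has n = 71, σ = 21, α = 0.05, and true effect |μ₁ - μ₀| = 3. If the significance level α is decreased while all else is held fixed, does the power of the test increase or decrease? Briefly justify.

Power decreases: a smaller α raises the critical value, so less of the H₁ sampling distribution falls in the rejection region.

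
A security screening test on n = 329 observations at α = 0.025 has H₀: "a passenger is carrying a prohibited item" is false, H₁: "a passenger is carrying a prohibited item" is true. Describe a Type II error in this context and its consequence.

Type II error: failing to reject H₀ when it is false — concluding that a passenger is carrying a prohibited item is not supported when in fact it is. Consequence: letting a prohibited item through — security breach.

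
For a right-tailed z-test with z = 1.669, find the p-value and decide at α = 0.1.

p = P(Z > 1.669) = 1 - Φ(1.669) ≈ 0.0476. Since p < 0.1, reject H₀ (significant) at α = 0.1.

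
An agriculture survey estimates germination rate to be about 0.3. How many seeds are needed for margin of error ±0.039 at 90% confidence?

n = z²p(1-p)/E² = 1.645²×0.3×0.7/0.039² = 373.6 → n = 374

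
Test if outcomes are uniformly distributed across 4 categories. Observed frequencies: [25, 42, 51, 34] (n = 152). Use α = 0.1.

Expected = 38 each. χ² = Σ(O-E)²/E = 9.737. df = 3, critical value = 6.251. Reject H₀.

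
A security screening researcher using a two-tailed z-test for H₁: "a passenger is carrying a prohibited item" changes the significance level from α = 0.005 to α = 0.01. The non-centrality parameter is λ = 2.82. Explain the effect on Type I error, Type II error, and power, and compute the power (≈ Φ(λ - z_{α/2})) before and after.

Increasing α from 0.005 to 0.01:
• Type I error rate increases (α is the Type I rate by definition).
• Critical value moves from z_{α/2} = 2.807 to 2.576, so power = Φ(λ - z_{α/2}) goes from Φ(2.82 - 2.807) = 0.505 to Φ(2.82 - 2.576) = 0.596.
• Type II error rate β = 1 - power therefore decreases (0.495 → 0.404).
Appropriate when false negatives are costly — here, letting a prohibited item through — security breach.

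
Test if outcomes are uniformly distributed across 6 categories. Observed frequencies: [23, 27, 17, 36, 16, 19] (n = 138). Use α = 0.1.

Expected = 23 each. χ² = Σ(O-E)²/E = 12.435. df = 5, critical value = 9.236. Reject H₀.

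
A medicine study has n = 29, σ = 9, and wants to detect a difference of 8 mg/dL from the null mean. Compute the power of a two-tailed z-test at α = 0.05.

SE = σ/√n = 9/√29 = 1.671. Non-centrality λ = d/SE = 8/1.671 = 4.787. Power ≈ Φ(λ - z_{α/2}) = Φ(4.787 - 1.96) = Φ(2.827) = 0.998.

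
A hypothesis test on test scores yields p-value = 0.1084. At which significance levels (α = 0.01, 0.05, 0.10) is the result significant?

p = 0.1084. Not significant at any of the given levels.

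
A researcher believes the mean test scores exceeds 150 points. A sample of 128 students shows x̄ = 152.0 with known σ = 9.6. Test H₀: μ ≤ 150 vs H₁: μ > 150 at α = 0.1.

z = 2.357. Critical value: 1.28. Reject H₀.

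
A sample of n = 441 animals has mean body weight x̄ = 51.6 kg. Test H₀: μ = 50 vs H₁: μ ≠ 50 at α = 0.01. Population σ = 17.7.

z = (x̄ - μ₀)/(σ/√n) = (51.6 - 50)/(17.7/√441) = 1.898. Critical value: ±2.576. Since |1.898| ≤ 2.576, Fail to reject H₀.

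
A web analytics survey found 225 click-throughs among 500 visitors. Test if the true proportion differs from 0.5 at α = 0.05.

p̂ = 0.45, p₀ = 0.5. z = (p̂ - p₀)/√(p₀(1-p₀)/n) = -2.236. Critical: ±1.96. Reject H₀.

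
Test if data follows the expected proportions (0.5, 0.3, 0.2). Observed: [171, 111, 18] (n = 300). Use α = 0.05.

Expected: [150.0, 90.0, 60.0]. χ² = 37.24. df = 2, critical = 5.991. Reject H₀.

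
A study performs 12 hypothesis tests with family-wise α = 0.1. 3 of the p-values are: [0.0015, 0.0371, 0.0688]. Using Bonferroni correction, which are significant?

Bonferroni α = 0.1/12 = 0.00833. Significant p-values: [0.0015]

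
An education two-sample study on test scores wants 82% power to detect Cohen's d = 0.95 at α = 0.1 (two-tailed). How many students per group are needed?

z_{α/2} = 1.645, z_β = Φ⁻¹(0.82) = 0.915. For large effect (d = 0.95): n per group = 2(z_{α/2} + z_β)²/d² = 2(1.645 + 0.915)²/0.95² = 14.5 → 15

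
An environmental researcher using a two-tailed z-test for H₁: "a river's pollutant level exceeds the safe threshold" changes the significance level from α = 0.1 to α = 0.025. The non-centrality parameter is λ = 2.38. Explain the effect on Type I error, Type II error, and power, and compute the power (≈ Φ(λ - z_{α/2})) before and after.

Decreasing α from 0.1 to 0.025:
• Type I error rate decreases (α is the Type I rate by definition).
• Critical value moves from z_{α/2} = 1.645 to 2.241, so power = Φ(λ - z_{α/2}) goes from Φ(2.38 - 1.645) = 0.769 to Φ(2.38 - 2.241) = 0.555.
• Type II error rate β = 1 - power therefore increases (0.231 → 0.445).
Appropriate when false positives are costly — here, shutting down a compliant factory unnecessarily.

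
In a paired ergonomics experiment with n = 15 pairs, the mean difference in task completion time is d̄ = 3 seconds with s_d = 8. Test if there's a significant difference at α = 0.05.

t = d̄/(s_d/√n) = 3/(8/√15) = 1.452. df = 14, critical t = ±2.145. Fail to reject H₀.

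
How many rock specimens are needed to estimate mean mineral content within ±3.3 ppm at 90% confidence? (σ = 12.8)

n = (z*σ/E)² = (1.645×12.8/3.3)² = 40.7 → n = 41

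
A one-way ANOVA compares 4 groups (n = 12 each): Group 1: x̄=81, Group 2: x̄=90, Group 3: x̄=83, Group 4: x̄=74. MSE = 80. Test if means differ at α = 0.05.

Grand mean = 82.0. SS_between = 1560.0, MS_between = 520.0. F = 6.5, F_crit ≈ 2.816. Reject H₀.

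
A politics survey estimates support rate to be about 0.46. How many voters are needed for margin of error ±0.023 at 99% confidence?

n = z²p(1-p)/E² = 2.576²×0.46×0.54/0.023² = 3115.9 → n = 3116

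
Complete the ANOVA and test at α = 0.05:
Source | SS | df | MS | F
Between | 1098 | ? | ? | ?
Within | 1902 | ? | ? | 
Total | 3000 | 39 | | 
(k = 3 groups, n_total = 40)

df_between = 2, df_within = 37. MS_between = 549.0, MS_within = 51.41. F = 10.68, F_crit ≈ 3.252. Reject H₀.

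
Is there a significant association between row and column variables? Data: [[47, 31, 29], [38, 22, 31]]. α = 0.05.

χ² = 1.263. df = 2, critical = 5.991. Fail to reject H₀. No evidence of dependence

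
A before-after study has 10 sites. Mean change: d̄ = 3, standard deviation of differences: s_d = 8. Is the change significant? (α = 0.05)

t = d̄/(s_d/√n) = 3/(8/√10) = 1.186. df = 9, critical t = ±2.262. Fail to reject H₀.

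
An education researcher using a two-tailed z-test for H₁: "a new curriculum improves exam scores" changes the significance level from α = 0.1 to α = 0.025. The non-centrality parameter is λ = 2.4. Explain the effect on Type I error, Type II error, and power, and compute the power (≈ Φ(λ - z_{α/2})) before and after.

Decreasing α from 0.1 to 0.025:
• Type I error rate decreases (α is the Type I rate by definition).
• Critical value moves from z_{α/2} = 1.645 to 2.241, so power = Φ(λ - z_{α/2}) goes from Φ(2.4 - 1.645) = 0.775 to Φ(2.4 - 2.241) = 0.563.
• Type II error rate β = 1 - power therefore increases (0.225 → 0.437).
Appropriate when false positives are costly — here, adopting a curriculum that gives no real benefit — disruption for nothing.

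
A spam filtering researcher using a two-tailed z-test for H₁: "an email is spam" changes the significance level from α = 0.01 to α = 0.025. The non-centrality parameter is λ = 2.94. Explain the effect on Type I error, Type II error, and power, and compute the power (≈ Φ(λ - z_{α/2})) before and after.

Increasing α from 0.01 to 0.025:
• Type I error rate increases (α is the Type I rate by definition).
• Critical value moves from z_{α/2} = 2.576 to 2.241, so power = Φ(λ - z_{α/2}) goes from Φ(2.94 - 2.576) = 0.642 to Φ(2.94 - 2.241) = 0.758.
• Type II error rate β = 1 - power therefore decreases (0.358 → 0.242).
Appropriate when false negatives are costly — here, a spam email lands in the inbox.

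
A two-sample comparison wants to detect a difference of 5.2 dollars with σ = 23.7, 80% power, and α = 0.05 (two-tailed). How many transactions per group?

n per group = 2(z_α/2 + z_β)²σ²/d² = 2×(1.96 + 0.84)²×23.7²/5.2² = 325.7 → n = 326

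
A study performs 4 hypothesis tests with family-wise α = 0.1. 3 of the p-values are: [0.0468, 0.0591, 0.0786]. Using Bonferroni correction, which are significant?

Bonferroni α = 0.1/4 = 0.025. None of the given p-values are significant.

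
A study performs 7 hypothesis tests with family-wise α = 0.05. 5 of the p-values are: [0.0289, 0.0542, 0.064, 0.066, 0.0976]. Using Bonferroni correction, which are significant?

Bonferroni α = 0.05/7 = 0.00714. None of the given p-values are significant.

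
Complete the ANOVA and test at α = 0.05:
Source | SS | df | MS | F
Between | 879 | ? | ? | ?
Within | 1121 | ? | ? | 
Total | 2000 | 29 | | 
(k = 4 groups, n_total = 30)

df_between = 3, df_within = 26. MS_between = 293.0, MS_within = 43.12. F = 6.796, F_crit ≈ 2.975. Reject H₀.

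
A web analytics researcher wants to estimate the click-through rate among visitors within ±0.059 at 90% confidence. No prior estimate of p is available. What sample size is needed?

Conservative approach: use p = 0.5 (maximizes p(1-p) = 0.25). n = z²(0.25)/E² = 1.645²×0.25/0.059² = 194.3 → n = 195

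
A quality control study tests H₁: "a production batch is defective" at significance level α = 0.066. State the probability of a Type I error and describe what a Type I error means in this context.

P(Type I error) = α = 0.066. A Type I error is rejecting H₀ when H₀ is actually true (false positive) — here, concluding that a production batch is defective when in fact this is not the case. Consequence: scrapping a good batch — wasted material and cost for no reason.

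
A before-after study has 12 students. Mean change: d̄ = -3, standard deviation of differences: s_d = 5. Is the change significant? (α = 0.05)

t = d̄/(s_d/√n) = -3/(5/√12) = -2.078. df = 11, critical t = ±2.201. Fail to reject H₀.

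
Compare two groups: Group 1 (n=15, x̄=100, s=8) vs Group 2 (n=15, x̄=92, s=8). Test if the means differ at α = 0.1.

Pooled sp = 8.0. t = 2.739, df = 28. Critical t = ±1.701. Reject H₀.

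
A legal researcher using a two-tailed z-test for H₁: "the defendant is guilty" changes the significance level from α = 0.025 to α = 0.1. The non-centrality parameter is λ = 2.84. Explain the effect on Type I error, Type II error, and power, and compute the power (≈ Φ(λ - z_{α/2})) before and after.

Increasing α from 0.025 to 0.1:
• Type I error rate increases (α is the Type I rate by definition).
• Critical value moves from z_{α/2} = 2.241 to 1.645, so power = Φ(λ - z_{α/2}) goes from Φ(2.84 - 2.241) = 0.725 to Φ(2.84 - 1.645) = 0.884.
• Type II error rate β = 1 - power therefore decreases (0.275 → 0.116).
Appropriate when false negatives are costly — here, acquitting a guilty person.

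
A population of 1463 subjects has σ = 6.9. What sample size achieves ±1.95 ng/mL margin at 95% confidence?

Without FPC: n₀ = (1.96×6.9/1.95)² = 48.1. With FPC: n = n₀N/(n₀+N-1) = 46.6 → n = 47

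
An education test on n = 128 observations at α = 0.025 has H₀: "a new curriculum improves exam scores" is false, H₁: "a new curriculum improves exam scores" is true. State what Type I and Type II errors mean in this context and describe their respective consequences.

Type I (false positive): concluding that a new curriculum improves exam scores when it is not — adopting a curriculum that gives no real benefit — disruption for nothing. Type II (false negative): failing to conclude that a new curriculum improves exam scores when it is — keeping the old curriculum when the new one would have helped students. Which is costlier depends on domain priorities and is a judgement call rather than a statistical fact.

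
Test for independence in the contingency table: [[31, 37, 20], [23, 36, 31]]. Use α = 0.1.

χ² = 3.549. df = 2, critical = 4.605. Fail to reject H₀. No evidence of dependence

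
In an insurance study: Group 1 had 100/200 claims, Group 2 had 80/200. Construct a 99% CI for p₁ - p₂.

p̂₁ = 0.5, p̂₂ = 0.4. Difference = 0.1. CI = (-0.028, 0.228)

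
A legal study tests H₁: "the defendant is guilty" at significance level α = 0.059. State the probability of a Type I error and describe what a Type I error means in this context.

P(Type I error) = α = 0.059. A Type I error is rejecting H₀ when H₀ is actually true (false positive) — here, concluding that the defendant is guilty when in fact this is not the case. Consequence: convicting an innocent person.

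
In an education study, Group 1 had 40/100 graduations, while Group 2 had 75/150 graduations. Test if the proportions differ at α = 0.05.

p̂₁ = 0.4, p̂₂ = 0.5, pooled p̂ = 0.46. z = -1.554. Critical: ±1.96. Fail to reject H₀.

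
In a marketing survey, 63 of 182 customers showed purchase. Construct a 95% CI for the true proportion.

p̂ = 0.346. CI = p̂ ± z*√(p̂(1-p̂)/n) = (0.277, 0.415)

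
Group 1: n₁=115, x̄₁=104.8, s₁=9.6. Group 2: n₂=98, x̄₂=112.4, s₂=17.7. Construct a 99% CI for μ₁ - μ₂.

Difference = -7.6. SE = √(9.6²/115 + 17.7²/98) = 2.0. CI = (-12.75, -2.45)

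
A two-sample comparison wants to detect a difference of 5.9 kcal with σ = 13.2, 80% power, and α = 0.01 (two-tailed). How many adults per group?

n per group = 2(z_α/2 + z_β)²σ²/d² = 2×(2.576 + 0.84)²×13.2²/5.9² = 116.8 → n = 117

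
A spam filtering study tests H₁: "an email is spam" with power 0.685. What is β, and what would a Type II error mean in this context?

β = 1 - power = 1 - 0.685 = 0.315. A Type II error is failing to reject H₀ when H₀ is false (false negative) — here, failing to conclude that an email is spam when in fact it is true. Consequence: a spam email lands in the inbox.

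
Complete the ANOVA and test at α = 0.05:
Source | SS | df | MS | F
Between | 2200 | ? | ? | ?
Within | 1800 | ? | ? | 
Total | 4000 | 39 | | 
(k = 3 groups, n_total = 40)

df_between = 2, df_within = 37. MS_between = 1100.0, MS_within = 48.65. F = 22.611, F_crit ≈ 3.252. Reject H₀.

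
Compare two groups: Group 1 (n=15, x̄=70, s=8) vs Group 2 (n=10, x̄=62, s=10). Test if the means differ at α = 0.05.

Pooled sp = 8.84. t = 2.218, df = 23. Critical t = ±2.069. Reject H₀.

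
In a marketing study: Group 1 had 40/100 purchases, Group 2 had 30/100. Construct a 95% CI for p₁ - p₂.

p̂₁ = 0.4, p̂₂ = 0.3. Difference = 0.1. CI = (-0.031, 0.231)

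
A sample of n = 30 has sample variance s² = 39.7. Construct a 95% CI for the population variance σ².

df = 29. χ²_{0.025} = 45.722, χ²_{0.975} = 16.047. CI for σ² = ((n-1)s²/χ²_{α/2}, (n-1)s²/χ²_{1-α/2}) = (29·39.7/45.722, 29·39.7/16.047) = (25.18, 71.75)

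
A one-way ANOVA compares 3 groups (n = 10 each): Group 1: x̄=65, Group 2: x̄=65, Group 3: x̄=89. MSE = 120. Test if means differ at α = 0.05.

Grand mean = 73.0. SS_between = 3840.0, MS_between = 1920.0. F = 16.0, F_crit ≈ 3.354. Reject H₀.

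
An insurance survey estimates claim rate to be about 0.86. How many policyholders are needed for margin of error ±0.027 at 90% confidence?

n = z²p(1-p)/E² = 1.645²×0.86×0.14/0.027² = 446.9 → n = 447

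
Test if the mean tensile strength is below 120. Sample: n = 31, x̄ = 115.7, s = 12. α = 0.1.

t = (115.7 - 120)/(12/√31) = -1.995, df = 30. Critical t = -1.31. Reject H₀.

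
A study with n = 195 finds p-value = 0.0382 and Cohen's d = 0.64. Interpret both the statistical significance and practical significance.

Statistically significant (p = 0.0382 < 0.05). Cohen's d = 0.64 indicates a medium effect size. Both statistical and practical significance should be considered.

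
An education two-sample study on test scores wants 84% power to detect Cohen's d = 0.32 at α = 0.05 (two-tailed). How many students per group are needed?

z_{α/2} = 1.96, z_β = Φ⁻¹(0.84) = 0.994. For small effect (d = 0.32): n per group = 2(z_{α/2} + z_β)²/d² = 2(1.96 + 0.994)²/0.32² = 170.4 → 171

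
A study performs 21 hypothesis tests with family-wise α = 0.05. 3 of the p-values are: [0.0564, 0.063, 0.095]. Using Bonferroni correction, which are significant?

Bonferroni α = 0.05/21 = 0.00238. None of the given p-values are significant.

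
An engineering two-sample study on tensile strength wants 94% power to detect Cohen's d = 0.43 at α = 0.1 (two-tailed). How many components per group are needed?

z_{α/2} = 1.645, z_β = Φ⁻¹(0.94) = 1.555. For small effect (d = 0.43): n per group = 2(z_{α/2} + z_β)²/d² = 2(1.645 + 1.555)²/0.43² = 110.8 → 111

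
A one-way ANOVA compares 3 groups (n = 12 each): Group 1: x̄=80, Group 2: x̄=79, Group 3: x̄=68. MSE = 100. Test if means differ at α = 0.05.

Grand mean = 75.67. SS_between = 1064.0, MS_between = 532.0. F = 5.32, F_crit ≈ 3.285. Reject H₀.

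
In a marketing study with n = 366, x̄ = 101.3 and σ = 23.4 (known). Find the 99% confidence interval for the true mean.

CI = x̄ ± z*(σ/√n) = 101.3 ± 2.576(23.4/√366) = 101.3 ± 3.15 = (98.15, 104.45)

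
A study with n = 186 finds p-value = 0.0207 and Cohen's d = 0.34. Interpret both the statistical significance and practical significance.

Statistically significant (p = 0.0207 < 0.05). Cohen's d = 0.34 indicates a small effect size. Both statistical and practical significance should be considered.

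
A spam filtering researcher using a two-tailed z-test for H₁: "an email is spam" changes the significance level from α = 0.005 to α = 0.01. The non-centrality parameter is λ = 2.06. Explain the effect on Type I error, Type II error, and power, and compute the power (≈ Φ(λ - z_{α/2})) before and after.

Increasing α from 0.005 to 0.01:
• Type I error rate increases (α is the Type I rate by definition).
• Critical value moves from z_{α/2} = 2.807 to 2.576, so power = Φ(λ - z_{α/2}) goes from Φ(2.06 - 2.807) = 0.228 to Φ(2.06 - 2.576) = 0.303.
• Type II error rate β = 1 - power therefore decreases (0.772 → 0.697).
Appropriate when false negatives are costly — here, a spam email lands in the inbox.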